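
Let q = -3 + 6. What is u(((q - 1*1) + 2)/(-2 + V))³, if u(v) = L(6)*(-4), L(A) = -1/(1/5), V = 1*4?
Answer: 8000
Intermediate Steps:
V = 4
q = 3
L(A) = -5 (L(A) = -1/⅕ = -1*5 = -5)
u(v) = 20 (u(v) = -5*(-4) = 20)
u(((q - 1*1) + 2)/(-2 + V))³ = 20³ = 8000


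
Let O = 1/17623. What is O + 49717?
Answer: 876162692/17623 ≈ 49717.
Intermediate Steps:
O = 1/17623 ≈ 5.6744e-5
O + 49717 = 1/17623 + 49717 = 876162692/17623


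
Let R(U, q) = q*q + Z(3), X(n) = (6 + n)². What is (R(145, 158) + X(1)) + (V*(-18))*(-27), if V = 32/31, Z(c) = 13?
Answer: 791358/31 ≈ 25528.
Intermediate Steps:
V = 32/31 (V = 32*(1/31) = 32/31 ≈ 1.0323)
R(U, q) = 13 + q² (R(U, q) = q*q + 13 = q² + 13 = 13 + q²)
(R(145, 158) + X(1)) + (V*(-18))*(-27) = ((13 + 158²) + (6 + 1)²) + ((32/31)*(-18))*(-27) = ((13 + 24964) + 7²) - 576/31*(-27) = (24977 + 49) + 15552/31 = 25026 + 15552/31 = 791358/31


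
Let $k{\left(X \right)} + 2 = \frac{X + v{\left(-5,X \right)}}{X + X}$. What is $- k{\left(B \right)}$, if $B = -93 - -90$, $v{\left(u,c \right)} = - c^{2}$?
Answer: $0$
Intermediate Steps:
$B = -3$ ($B = -93 + 90 = -3$)
$k{\left(X \right)} = -2 + \frac{X - X^{2}}{2 X}$ ($k{\left(X \right)} = -2 + \frac{X - X^{2}}{X + X} = -2 + \frac{X - X^{2}}{2 X}$)
$- k{\left(B \right)} = - (- \frac{3}{2} - - \frac{3}{2}) = - (- \frac{3}{2} + \frac{3}{2}) = \left(-1\right) 0 = 0$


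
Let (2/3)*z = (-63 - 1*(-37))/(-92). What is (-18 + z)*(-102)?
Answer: 82467/46 ≈ 1792.8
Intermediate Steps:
z = 39/92 (z = 3*((-63 - 1*(-37))/(-92))/2 = 3*((-63 + 37)*(-1/92))/2 = 3*(-26*(-1/92))/2 = (3/2)*(13/46) = 39/92 ≈ 0.42391)
(-18 + z)*(-102) = (-18 + 39/92)*(-102) = -1617/92*(-102) = 82467/46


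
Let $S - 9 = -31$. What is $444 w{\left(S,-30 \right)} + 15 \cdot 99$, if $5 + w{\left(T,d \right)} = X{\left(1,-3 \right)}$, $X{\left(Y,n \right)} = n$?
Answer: $-2067$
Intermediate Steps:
$S = -22$ ($S = 9 - 31 = -22$)
$w{\left(T,d \right)} = -8$ ($w{\left(T,d \right)} = -5 - 3 = -8$)
$444 w{\left(S,-30 \right)} + 15 \cdot 99 = 444 \left(-8\right) + 15 \cdot 99 = -3552 + 1485 = -2067$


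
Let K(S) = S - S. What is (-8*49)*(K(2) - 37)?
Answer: 14504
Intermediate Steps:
K(S) = 0
(-8*49)*(K(2) - 37) = (-8*49)*(0 - 37) = -392*(-37) = 14504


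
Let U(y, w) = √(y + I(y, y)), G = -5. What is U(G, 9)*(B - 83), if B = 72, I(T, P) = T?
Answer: -11*I*√10 ≈ -34.785*I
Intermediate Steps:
U(y, w) = √2*√y (U(y, w) = √(y + y) = √(2*y) = √2*√y)
U(G, 9)*(B - 83) = (√2*√(-5))*(72 - 83) = (√2*(I*√5))*(-11) = (I*√10)*(-11) = -11*I*√10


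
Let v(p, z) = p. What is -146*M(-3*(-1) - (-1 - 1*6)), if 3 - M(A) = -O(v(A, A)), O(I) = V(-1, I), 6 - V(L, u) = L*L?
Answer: -1168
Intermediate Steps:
V(L, u) = 6 - L² (V(L, u) = 6 - L*L = 6 - L²)
O(I) = 5 (O(I) = 6 - 1*(-1)² = 6 - 1*1 = 6 - 1 = 5)
M(A) = 8 (M(A) = 3 - (-1)*5 = 3 - 1*(-5) = 3 + 5 = 8)
-146*M(-3*(-1) - (-1 - 1*6)) = -146*8 = -1168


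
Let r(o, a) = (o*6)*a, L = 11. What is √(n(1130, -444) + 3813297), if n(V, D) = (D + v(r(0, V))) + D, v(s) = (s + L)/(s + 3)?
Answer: √34311714/3 ≈ 1952.5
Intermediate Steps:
r(o, a) = 6*a*o (r(o, a) = (6*o)*a = 6*a*o)
v(s) = (11 + s)/(3 + s) (v(s) = (s + 11)/(s + 3) = (11 + s)/(3 + s))
n(V, D) = 11/3 + 2*D (n(V, D) = (D + (11 + 6*V*0)/(3 + 6*V*0)) + D = (D + (11 + 0)/(3 + 0)) + D = (D + 11/3) + D = (11/3 + D) + D = 11/3 + 2*D)
√(n(1130, -444) + 3813297) = √((11/3 + 2*(-444)) + 3813297) = √((11/3 - 888) + 3813297) = √(-2653/3 + 3813297) = √(11437238/3) = √34311714/3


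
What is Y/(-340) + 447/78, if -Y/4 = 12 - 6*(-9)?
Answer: 14381/2210 ≈ 6.5072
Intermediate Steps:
Y = -264 (Y = -4*(12 - 6*(-9)) = -4*(12 + 54) = -4*66 = -264)
Y/(-340) + 447/78 = -264/(-340) + 447/78 = -264*(-1/340) + 447*(1/78) = 66/85 + 149/26 = 14381/2210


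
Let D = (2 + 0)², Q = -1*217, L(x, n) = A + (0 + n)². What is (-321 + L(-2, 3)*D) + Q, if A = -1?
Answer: -506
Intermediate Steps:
L(x, n) = -1 + n² (L(x, n) = -1 + (0 + n)² = -1 + n²)
Q = -217
D = 4 (D = 2² = 4)
(-321 + L(-2, 3)*D) + Q = (-321 + (-1 + 3²)*4) - 217 = (-321 + (-1 + 9)*4) - 217 = (-321 + 8*4) - 217 = (-321 + 32) - 217 = -289 - 217 = -506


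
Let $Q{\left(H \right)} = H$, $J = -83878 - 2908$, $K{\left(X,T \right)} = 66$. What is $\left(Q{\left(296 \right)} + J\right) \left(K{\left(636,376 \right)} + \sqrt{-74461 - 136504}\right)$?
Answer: $-5708340 - 86490 i \sqrt{210965} \approx -5.7083 \cdot 10^{6} - 3.9726 \cdot 10^{7} i$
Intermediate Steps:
$J = -86786$ ($J = -83878 - 2908 = -86786$)
$\left(Q{\left(296 \right)} + J\right) \left(K{\left(636,376 \right)} + \sqrt{-74461 - 136504}\right) = \left(296 - 86786\right) \left(66 + \sqrt{-74461 - 136504}\right) = - 86490 \left(66 + \sqrt{-210965}\right) = - 86490 \left(66 + i \sqrt{210965}\right) = -5708340 - 86490 i \sqrt{210965}$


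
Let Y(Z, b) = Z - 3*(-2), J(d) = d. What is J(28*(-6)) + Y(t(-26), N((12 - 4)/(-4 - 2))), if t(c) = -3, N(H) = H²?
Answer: -165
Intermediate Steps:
Y(Z, b) = 6 + Z (Y(Z, b) = Z + 6 = 6 + Z)
J(28*(-6)) + Y(t(-26), N((12 - 4)/(-4 - 2))) = 28*(-6) + (6 - 3) = -168 + 3 = -165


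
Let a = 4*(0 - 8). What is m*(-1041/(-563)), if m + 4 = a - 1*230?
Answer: -276906/563 ≈ -491.84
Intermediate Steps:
a = -32 (a = 4*(-8) = -32)
m = -266 (m = -4 + (-32 - 1*230) = -4 + (-32 - 230) = -4 - 262 = -266)
m*(-1041/(-563)) = -(-276906)/(-563) = -(-276906)*(-1)/563 = -266*1041/563 = -276906/563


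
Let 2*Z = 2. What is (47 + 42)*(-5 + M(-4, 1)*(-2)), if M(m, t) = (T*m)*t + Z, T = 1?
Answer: 89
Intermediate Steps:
Z = 1 (Z = (½)*2 = 1)
M(m, t) = 1 + m*t (M(m, t) = (1*m)*t + 1 = m*t + 1 = 1 + m*t)
(47 + 42)*(-5 + M(-4, 1)*(-2)) = (47 + 42)*(-5 + (1 - 4*1)*(-2)) = 89*(-5 + (1 - 4)*(-2)) = 89*(-5 - 3*(-2)) = 89*(-5 + 6) = 89*1 = 89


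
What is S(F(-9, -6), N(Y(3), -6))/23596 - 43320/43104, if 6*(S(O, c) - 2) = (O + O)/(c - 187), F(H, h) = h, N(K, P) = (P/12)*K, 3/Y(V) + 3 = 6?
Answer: -3992547079/3972976500 ≈ -1.0049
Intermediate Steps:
Y(V) = 1 (Y(V) = 3/(-3 + 6) = 3/3 = 3*(⅓) = 1)
N(K, P) = K*P/12 (N(K, P) = (P*(1/12))*K = (P/12)*K = K*P/12)
S(O, c) = 2 + O/(3*(-187 + c)) (S(O, c) = 2 + ((O + O)/(c - 187))/6 = 2 + ((2*O)/(-187 + c))/6 = 2 + (2*O/(-187 + c))/6 = 2 + O/(3*(-187 + c)))
S(F(-9, -6), N(Y(3), -6))/23596 - 43320/43104 = ((-1122 - 6 + 6*((1/12)*1*(-6)))/(3*(-187 + (1/12)*1*(-6))))/23596 - 43320/43104 = ((-1122 - 6 + 6*(-½))/(3*(-187 - ½)))*(1/23596) - 43320*1/43104 = ((-1122 - 6 - 3)/(3*(-375/2)))*(1/23596) - 1805/1796 = ((⅓)*(-2/375)*(-1131))*(1/23596) - 1805/1796 = (754/375)*(1/23596) - 1805/1796 = 377/4424250 - 1805/1796 = -3992547079/3972976500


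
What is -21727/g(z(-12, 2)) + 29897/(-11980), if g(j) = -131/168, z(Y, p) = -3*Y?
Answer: 43724712773/1569380 ≈ 27861.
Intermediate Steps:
g(j) = -131/168 (g(j) = -131*1/168 = -131/168)
-21727/g(z(-12, 2)) + 29897/(-11980) = -21727/(-131/168) + 29897/(-11980) = -21727*(-168/131) + 29897*(-1/11980) = 3650136/131 - 29897/11980 = 43724712773/1569380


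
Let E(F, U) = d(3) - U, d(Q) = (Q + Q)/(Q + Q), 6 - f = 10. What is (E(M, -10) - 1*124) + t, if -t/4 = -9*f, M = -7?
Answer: -257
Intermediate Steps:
f = -4 (f = 6 - 1*10 = 6 - 10 = -4)
d(Q) = 1 (d(Q) = (2*Q)/((2*Q)) = (2*Q)*(1/(2*Q)) = 1)
E(F, U) = 1 - U
t = -144 (t = -(-36)*(-4) = -4*36 = -144)
(E(M, -10) - 1*124) + t = ((1 - 1*(-10)) - 1*124) - 144 = ((1 + 10) - 124) - 144 = (11 - 124) - 144 = -113 - 144 = -257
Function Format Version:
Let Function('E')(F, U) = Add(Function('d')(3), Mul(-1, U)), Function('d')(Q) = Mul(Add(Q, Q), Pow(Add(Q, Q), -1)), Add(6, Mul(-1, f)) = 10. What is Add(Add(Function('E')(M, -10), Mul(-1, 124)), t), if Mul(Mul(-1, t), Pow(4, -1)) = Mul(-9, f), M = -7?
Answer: -257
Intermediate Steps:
f = -4 (f = Add(6, Mul(-1, 10)) = Add(6, -10) = -4)
Function('d')(Q) = 1 (Function('d')(Q) = Mul(Mul(2, Q), Pow(Mul(2, Q), -1)) = Mul(Mul(2, Q), Mul(Rational(1, 2), Pow(Q, -1))) = 1)
Function('E')(F, U) = Add(1, Mul(-1, U))
t = -144 (t = Mul(-4, Mul(-9, -4)) = Mul(-4, 36) = -144)
Add(Add(Function('E')(M, -10), Mul(-1, 124)), t) = Add(Add(Add(1, Mul(-1, -10)), Mul(-1, 124)), -144) = Add(Add(Add(1, 10), -124), -144) = Add(Add(11, -124), -144) = Add(-113, -144) = -257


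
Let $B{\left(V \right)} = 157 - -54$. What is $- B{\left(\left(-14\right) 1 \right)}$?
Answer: $-211$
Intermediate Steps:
$B{\left(V \right)} = 211$ ($B{\left(V \right)} = 157 + 54 = 211$)
$- B{\left(\left(-14\right) 1 \right)} = \left(-1\right) 211 = -211$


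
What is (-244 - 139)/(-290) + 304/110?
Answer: 13029/3190 ≈ 4.0843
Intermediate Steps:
(-244 - 139)/(-290) + 304/110 = -383*(-1/290) + 304*(1/110) = 383/290 + 152/55 = 13029/3190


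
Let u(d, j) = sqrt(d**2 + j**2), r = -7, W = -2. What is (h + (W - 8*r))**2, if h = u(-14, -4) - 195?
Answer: 20093 - 564*sqrt(53) ≈ 15987.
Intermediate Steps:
h = -195 + 2*sqrt(53) (h = sqrt((-14)**2 + (-4)**2) - 195 = sqrt(196 + 16) - 195 = sqrt(212) - 195 = 2*sqrt(53) - 195 = -195 + 2*sqrt(53) ≈ -180.44)
(h + (W - 8*r))**2 = ((-195 + 2*sqrt(53)) + (-2 - 8*(-7)))**2 = ((-195 + 2*sqrt(53)) + (-2 + 56))**2 = ((-195 + 2*sqrt(53)) + 54)**2 = (-141 + 2*sqrt(53))**2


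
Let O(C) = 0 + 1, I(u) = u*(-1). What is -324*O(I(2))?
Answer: -324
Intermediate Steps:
I(u) = -u
O(C) = 1
-324*O(I(2)) = -324*1 = -324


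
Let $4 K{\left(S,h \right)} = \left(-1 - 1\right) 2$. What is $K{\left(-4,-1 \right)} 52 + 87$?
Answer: $35$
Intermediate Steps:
$K{\left(S,h \right)} = -1$ ($K{\left(S,h \right)} = \frac{\left(-1 - 1\right) 2}{4} = \frac{\left(-2\right) 2}{4} = \frac{1}{4} \left(-4\right) = -1$)
$K{\left(-4,-1 \right)} 52 + 87 = \left(-1\right) 52 + 87 = -52 + 87 = 35$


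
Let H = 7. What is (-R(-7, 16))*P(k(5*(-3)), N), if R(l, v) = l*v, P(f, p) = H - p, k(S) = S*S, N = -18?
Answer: 2800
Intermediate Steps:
k(S) = S**2
P(f, p) = 7 - p
(-R(-7, 16))*P(k(5*(-3)), N) = (-(-7)*16)*(7 - 1*(-18)) = (-1*(-112))*(7 + 18) = 112*25 = 2800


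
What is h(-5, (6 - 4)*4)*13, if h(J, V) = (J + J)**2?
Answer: 1300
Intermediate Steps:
h(J, V) = 4*J**2 (h(J, V) = (2*J)**2 = 4*J**2)
h(-5, (6 - 4)*4)*13 = (4*(-5)**2)*13 = (4*25)*13 = 100*13 = 1300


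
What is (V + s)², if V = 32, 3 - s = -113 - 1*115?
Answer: 69169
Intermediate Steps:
s = 231 (s = 3 - (-113 - 1*115) = 3 - (-113 - 115) = 3 - 1*(-228) = 3 + 228 = 231)
(V + s)² = (32 + 231)² = 263² = 69169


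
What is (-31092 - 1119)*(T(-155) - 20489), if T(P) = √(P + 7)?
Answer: 659971179 - 64422*I*√37 ≈ 6.5997e+8 - 3.9186e+5*I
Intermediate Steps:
T(P) = √(7 + P)
(-31092 - 1119)*(T(-155) - 20489) = (-31092 - 1119)*(√(7 - 155) - 20489) = -32211*(√(-148) - 20489) = -32211*(2*I*√37 - 20489) = -32211*(-20489 + 2*I*√37) = 659971179 - 64422*I*√37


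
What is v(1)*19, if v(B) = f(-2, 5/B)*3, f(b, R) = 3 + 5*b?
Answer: -399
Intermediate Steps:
v(B) = -21 (v(B) = (3 + 5*(-2))*3 = (3 - 10)*3 = -7*3 = -21)
v(1)*19 = -21*19 = -399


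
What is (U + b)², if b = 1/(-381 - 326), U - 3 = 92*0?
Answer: 4494400/499849 ≈ 8.9915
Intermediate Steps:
U = 3 (U = 3 + 92*0 = 3 + 0 = 3)
b = -1/707 (b = 1/(-707) = -1/707 ≈ -0.0014144)
(U + b)² = (3 - 1/707)² = (2120/707)² = 4494400/499849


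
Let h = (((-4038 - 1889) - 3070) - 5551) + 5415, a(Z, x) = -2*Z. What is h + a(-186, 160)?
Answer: -8761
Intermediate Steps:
h = -9133 (h = ((-5927 - 3070) - 5551) + 5415 = (-8997 - 5551) + 5415 = -14548 + 5415 = -9133)
h + a(-186, 160) = -9133 - 2*(-186) = -9133 + 372 = -8761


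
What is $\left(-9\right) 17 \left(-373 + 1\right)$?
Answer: $56916$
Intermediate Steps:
$\left(-9\right) 17 \left(-373 + 1\right) = \left(-153\right) \left(-372\right) = 56916$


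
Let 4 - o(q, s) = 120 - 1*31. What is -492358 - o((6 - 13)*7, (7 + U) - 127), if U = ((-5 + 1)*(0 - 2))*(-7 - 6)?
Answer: -492273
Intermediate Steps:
U = -104 (U = -4*(-2)*(-13) = 8*(-13) = -104)
o(q, s) = -85 (o(q, s) = 4 - (120 - 1*31) = 4 - (120 - 31) = 4 - 1*89 = 4 - 89 = -85)
-492358 - o((6 - 13)*7, (7 + U) - 127) = -492358 - 1*(-85) = -492358 + 85 = -492273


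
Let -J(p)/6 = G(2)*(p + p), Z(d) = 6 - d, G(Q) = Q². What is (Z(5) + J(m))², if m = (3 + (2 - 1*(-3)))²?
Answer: 9431041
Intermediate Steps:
m = 64 (m = (3 + (2 + 3))² = (3 + 5)² = 8² = 64)
J(p) = -48*p (J(p) = -6*2²*(p + p) = -24*2*p = -48*p)
(Z(5) + J(m))² = ((6 - 1*5) - 48*64)² = ((6 - 5) - 3072)² = (1 - 3072)² = (-3071)² = 9431041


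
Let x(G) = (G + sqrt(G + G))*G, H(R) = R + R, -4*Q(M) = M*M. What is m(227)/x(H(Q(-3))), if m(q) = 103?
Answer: 412/117 + 824*I/351 ≈ 3.5214 + 2.3476*I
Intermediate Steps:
Q(M) = -M**2/4 (Q(M) = -M*M/4 = -M**2/4)
H(R) = 2*R
x(G) = G*(G + sqrt(2)*sqrt(G)) (x(G) = (G + sqrt(2*G))*G = (G + sqrt(2)*sqrt(G))*G = G*(G + sqrt(2)*sqrt(G)))
m(227)/x(H(Q(-3))) = 103/((2*(-1/4*(-3)**2))**2 + sqrt(2)*(2*(-1/4*(-3)**2))**(3/2)) = 103/((2*(-1/4*9))**2 + sqrt(2)*(2*(-1/4*9))**(3/2)) = 103/((2*(-9/4))**2 + sqrt(2)*(2*(-9/4))**(3/2)) = 103/((-9/2)**2 + sqrt(2)*(-9/2)**(3/2)) = 103/(81/4 + sqrt(2)*(-27*I*sqrt(2)/4)) = 103/(81/4 - 27*I/2) = 103*(16*(81/4 + 27*I/2)/9477) = 1648*(81/4 + 27*I/2)/9477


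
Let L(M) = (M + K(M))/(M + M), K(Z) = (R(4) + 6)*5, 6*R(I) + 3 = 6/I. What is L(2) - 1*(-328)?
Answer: 5371/16 ≈ 335.69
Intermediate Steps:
R(I) = -1/2 + 1/I (R(I) = -1/2 + (6/I)/6 = -1/2 + 1/I)
K(Z) = 115/4 (K(Z) = ((1/2)*(2 - 1*4)/4 + 6)*5 = ((1/2)*(1/4)*(2 - 4) + 6)*5 = ((1/2)*(1/4)*(-2) + 6)*5 = (-1/4 + 6)*5 = (23/4)*5 = 115/4)
L(M) = (115/4 + M)/(2*M) (L(M) = (M + 115/4)/(M + M) = (115/4 + M)/((2*M)) = (115/4 + M)*(1/(2*M)) = (115/4 + M)/(2*M))
L(2) - 1*(-328) = (1/8)*(115 + 4*2)/2 - 1*(-328) = (1/8)*(1/2)*(115 + 8) + 328 = (1/8)*(1/2)*123 + 328 = 123/16 + 328 = 5371/16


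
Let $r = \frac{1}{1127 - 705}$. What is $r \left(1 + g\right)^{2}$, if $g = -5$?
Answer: $\frac{8}{211} \approx 0.037915$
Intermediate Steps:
$r = \frac{1}{422} \approx 0.0023697$
$r \left(1 + g\right)^{2} = \frac{\left(1 - 5\right)^{2}}{422} = \frac{\left(-4\right)^{2}}{422} = \frac{1}{422} \cdot 16 = \frac{8}{211}$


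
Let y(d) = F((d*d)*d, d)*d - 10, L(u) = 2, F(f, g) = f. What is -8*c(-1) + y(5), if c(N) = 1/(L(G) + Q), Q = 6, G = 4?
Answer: 614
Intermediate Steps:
c(N) = ⅛ (c(N) = 1/(2 + 6) = 1/8 = ⅛)
y(d) = -10 + d⁴ (y(d) = ((d*d)*d)*d - 10 = (d²*d)*d - 10 = d³*d - 10 = d⁴ - 10 = -10 + d⁴)
-8*c(-1) + y(5) = -8*⅛ + (-10 + 5⁴) = -1 + (-10 + 625) = -1 + 615 = 614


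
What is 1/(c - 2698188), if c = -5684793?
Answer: -1/8382981 ≈ -1.1929e-7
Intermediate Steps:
1/(c - 2698188) = 1/(-5684793 - 2698188) = 1/(-8382981) = -1/8382981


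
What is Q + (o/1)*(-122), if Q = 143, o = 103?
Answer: -12423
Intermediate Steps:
Q + (o/1)*(-122) = 143 + (103/1)*(-122) = 143 + (103*1)*(-122) = 143 + 103*(-122) = 143 - 12566 = -12423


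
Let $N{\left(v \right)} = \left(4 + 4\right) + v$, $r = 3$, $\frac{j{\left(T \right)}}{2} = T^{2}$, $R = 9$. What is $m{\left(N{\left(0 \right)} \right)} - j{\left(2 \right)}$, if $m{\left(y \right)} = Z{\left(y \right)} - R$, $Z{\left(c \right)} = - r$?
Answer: $-20$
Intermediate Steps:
$j{\left(T \right)} = 2 T^{2}$
$Z{\left(c \right)} = -3$ ($Z{\left(c \right)} = \left(-1\right) 3 = -3$)
$N{\left(v \right)} = 8 + v$
$m{\left(y \right)} = -12$ ($m{\left(y \right)} = -3 - 9 = -12$)
$m{\left(N{\left(0 \right)} \right)} - j{\left(2 \right)} = -12 - 2 \cdot 2^{2} = -12 - 2 \cdot 4 = -12 - 8 = -20$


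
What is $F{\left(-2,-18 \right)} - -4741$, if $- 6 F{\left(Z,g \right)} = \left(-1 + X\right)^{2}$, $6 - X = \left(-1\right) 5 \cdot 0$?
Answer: $\frac{28421}{6} \approx 4736.8$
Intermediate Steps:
$X = 6$ ($X = 6 - \left(-1\right) 5 \cdot 0 = 6 - \left(-5\right) 0 = 6 - 0 = 6 + 0 = 6$)
$F{\left(Z,g \right)} = - \frac{25}{6}$ ($F{\left(Z,g \right)} = - \frac{\left(-1 + 6\right)^{2}}{6} = - \frac{5^{2}}{6} = \left(- \frac{1}{6}\right) 25 = - \frac{25}{6}$)
$F{\left(-2,-18 \right)} - -4741 = - \frac{25}{6} - -4741 = - \frac{25}{6} + 4741 = \frac{28421}{6}$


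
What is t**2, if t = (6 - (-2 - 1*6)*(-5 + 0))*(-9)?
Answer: 93636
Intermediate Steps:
t = 306 (t = (6 - (-2 - 6)*(-5))*(-9) = (6 - (-8)*(-5))*(-9) = (6 - 1*40)*(-9) = (6 - 40)*(-9) = -34*(-9) = 306)
t**2 = 306**2 = 93636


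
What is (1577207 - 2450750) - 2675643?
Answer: -3549186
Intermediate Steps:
(1577207 - 2450750) - 2675643 = -873543 - 2675643 = -3549186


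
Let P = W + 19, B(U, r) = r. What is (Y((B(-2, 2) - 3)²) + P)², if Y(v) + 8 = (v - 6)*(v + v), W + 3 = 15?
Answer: 169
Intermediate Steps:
W = 12 (W = -3 + 15 = 12)
P = 31 (P = 12 + 19 = 31)
Y(v) = -8 + 2*v*(-6 + v) (Y(v) = -8 + (v - 6)*(v + v) = -8 + (-6 + v)*(2*v) = -8 + 2*v*(-6 + v))
(Y((B(-2, 2) - 3)²) + P)² = ((-8 - 12*(2 - 3)² + 2*((2 - 3)²)²) + 31)² = ((-8 - 12*(-1)² + 2*((-1)²)²) + 31)² = ((-8 - 12*1 + 2*1²) + 31)² = ((-8 - 12 + 2*1) + 31)² = ((-8 - 12 + 2) + 31)² = (-18 + 31)² = 13² = 169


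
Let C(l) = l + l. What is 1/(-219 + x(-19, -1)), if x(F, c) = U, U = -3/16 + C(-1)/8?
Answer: -16/3511 ≈ -0.0045571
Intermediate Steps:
C(l) = 2*l
U = -7/16 (U = -3/16 + (2*(-1))/8 = -3*1/16 - 2*⅛ = -3/16 - ¼ = -7/16 ≈ -0.43750)
x(F, c) = -7/16
1/(-219 + x(-19, -1)) = 1/(-219 - 7/16) = 1/(-3511/16) = -16/3511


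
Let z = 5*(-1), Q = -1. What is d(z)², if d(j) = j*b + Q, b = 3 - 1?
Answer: 121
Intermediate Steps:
z = -5
b = 2
d(j) = -1 + 2*j (d(j) = j*2 - 1 = 2*j - 1 = -1 + 2*j)
d(z)² = (-1 + 2*(-5))² = (-1 - 10)² = (-11)² = 121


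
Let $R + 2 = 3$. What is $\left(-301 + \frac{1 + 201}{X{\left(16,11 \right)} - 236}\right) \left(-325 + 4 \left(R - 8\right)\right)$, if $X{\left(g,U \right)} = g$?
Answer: $\frac{11723483}{110} \approx 1.0658 \cdot 10^{5}$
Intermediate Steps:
$R = 1$ ($R = -2 + 3 = 1$)
$\left(-301 + \frac{1 + 201}{X{\left(16,11 \right)} - 236}\right) \left(-325 + 4 \left(R - 8\right)\right) = \left(-301 + \frac{1 + 201}{16 - 236}\right) \left(-325 + 4 \left(1 - 8\right)\right) = \left(-301 + \frac{202}{-220}\right) \left(-325 + 4 \left(1 - 8\right)\right) = \left(-301 + 202 \left(- \frac{1}{220}\right)\right) \left(-325 + 4 \left(1 - 8\right)\right) = \left(-301 - \frac{101}{110}\right) \left(-325 + 4 \left(-7\right)\right) = - \frac{33211 \left(-325 - 28\right)}{110} = \left(- \frac{33211}{110}\right) \left(-353\right) = \frac{11723483}{110}$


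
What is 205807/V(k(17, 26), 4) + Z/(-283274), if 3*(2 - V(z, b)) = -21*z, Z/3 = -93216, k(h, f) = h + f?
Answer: 29192252731/42916011 ≈ 680.22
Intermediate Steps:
k(h, f) = f + h
Z = -279648 (Z = 3*(-93216) = -279648)
V(z, b) = 2 + 7*z (V(z, b) = 2 - (-7)*z = 2 + 7*z)
205807/V(k(17, 26), 4) + Z/(-283274) = 205807/(2 + 7*(26 + 17)) - 279648/(-283274) = 205807/(2 + 7*43) - 279648*(-1/283274) = 205807/(2 + 301) + 139824/141637 = 205807/303 + 139824/141637 = 29192252731/42916011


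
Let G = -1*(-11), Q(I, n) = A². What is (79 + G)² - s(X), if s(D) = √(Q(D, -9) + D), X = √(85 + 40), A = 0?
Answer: 8100 - 5^(¾) ≈ 8096.7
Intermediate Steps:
Q(I, n) = 0 (Q(I, n) = 0² = 0)
G = 11
X = 5*√5 (X = √125 = 5*√5 ≈ 11.180)
s(D) = √D (s(D) = √(0 + D) = √D)
(79 + G)² - s(X) = (79 + 11)² - √(5*√5) = 90² - 5^(¾) = 8100 - 5^(¾)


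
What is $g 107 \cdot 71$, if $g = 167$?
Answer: $1268699$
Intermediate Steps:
$g 107 \cdot 71 = 167 \cdot 107 \cdot 71 = 17869 \cdot 71 = 1268699$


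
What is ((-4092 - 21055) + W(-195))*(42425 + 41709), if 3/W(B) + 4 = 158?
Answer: -162910136545/77 ≈ -2.1157e+9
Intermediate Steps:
W(B) = 3/154 (W(B) = 3/(-4 + 158) = 3/154)
((-4092 - 21055) + W(-195))*(42425 + 41709) = ((-4092 - 21055) + 3/154)*(42425 + 41709) = (-25147 + 3/154)*84134 = -3872635/154*84134 = -162910136545/77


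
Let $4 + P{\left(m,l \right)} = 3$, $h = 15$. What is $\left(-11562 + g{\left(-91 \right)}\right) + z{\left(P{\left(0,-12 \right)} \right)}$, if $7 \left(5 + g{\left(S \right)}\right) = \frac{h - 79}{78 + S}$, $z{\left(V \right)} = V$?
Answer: $- \frac{1052624}{91} \approx -11567.0$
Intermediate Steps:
$P{\left(m,l \right)} = -1$ ($P{\left(m,l \right)} = -4 + 3 = -1$)
$g{\left(S \right)} = -5 - \frac{64}{7 \left(78 + S\right)}$ ($g{\left(S \right)} = -5 + \frac{\left(15 - 79\right) \frac{1}{78 + S}}{7} = -5 + \frac{\left(-64\right) \frac{1}{78 + S}}{7} = -5 - \frac{64}{7 \left(78 + S\right)}$)
$\left(-11562 + g{\left(-91 \right)}\right) + z{\left(P{\left(0,-12 \right)} \right)} = \left(-11562 + \frac{-2794 - -3185}{7 \left(78 - 91\right)}\right) - 1 = \left(-11562 + \frac{-2794 + 3185}{7 \left(-13\right)}\right) - 1 = \left(-11562 + \frac{1}{7} \left(- \frac{1}{13}\right) 391\right) - 1 = \left(-11562 - \frac{391}{91}\right) - 1 = - \frac{1052533}{91} - 1 = - \frac{1052624}{91}$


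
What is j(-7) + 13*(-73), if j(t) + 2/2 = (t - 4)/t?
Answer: -6639/7 ≈ -948.43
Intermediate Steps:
j(t) = -1 + (-4 + t)/t (j(t) = -1 + (t - 4)/t = -1 + (-4 + t)/t)
j(-7) + 13*(-73) = -4/(-7) + 13*(-73) = -4*(-1/7) - 949 = 4/7 - 949 = -6639/7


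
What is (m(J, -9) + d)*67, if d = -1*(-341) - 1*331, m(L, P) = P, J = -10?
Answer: 67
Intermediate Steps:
d = 10 (d = 341 - 331 = 10)
(m(J, -9) + d)*67 = (-9 + 10)*67 = 1*67 = 67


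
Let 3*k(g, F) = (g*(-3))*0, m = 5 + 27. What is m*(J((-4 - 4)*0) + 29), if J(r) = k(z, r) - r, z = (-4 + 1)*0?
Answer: 928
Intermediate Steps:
m = 32
z = 0 (z = -3*0 = 0)
k(g, F) = 0 (k(g, F) = ((g*(-3))*0)/3 = (-3*g*0)/3 = (⅓)*0 = 0)
J(r) = -r (J(r) = 0 - r = -r)
m*(J((-4 - 4)*0) + 29) = 32*(-(-4 - 4)*0 + 29) = 32*(-(-8)*0 + 29) = 32*(-1*0 + 29) = 32*(0 + 29) = 32*29 = 928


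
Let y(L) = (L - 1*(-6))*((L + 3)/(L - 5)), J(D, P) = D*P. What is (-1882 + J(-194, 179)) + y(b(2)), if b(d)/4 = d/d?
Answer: -36678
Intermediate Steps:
b(d) = 4 (b(d) = 4*(d/d) = 4*1 = 4)
y(L) = (3 + L)*(6 + L)/(-5 + L) (y(L) = (L + 6)*((3 + L)/(-5 + L)) = (6 + L)*((3 + L)/(-5 + L)) = (3 + L)*(6 + L)/(-5 + L))
(-1882 + J(-194, 179)) + y(b(2)) = (-1882 - 194*179) + (18 + 4² + 9*4)/(-5 + 4) = (-1882 - 34726) + (18 + 16 + 36)/(-1) = -36608 - 1*70 = -36608 - 70 = -36678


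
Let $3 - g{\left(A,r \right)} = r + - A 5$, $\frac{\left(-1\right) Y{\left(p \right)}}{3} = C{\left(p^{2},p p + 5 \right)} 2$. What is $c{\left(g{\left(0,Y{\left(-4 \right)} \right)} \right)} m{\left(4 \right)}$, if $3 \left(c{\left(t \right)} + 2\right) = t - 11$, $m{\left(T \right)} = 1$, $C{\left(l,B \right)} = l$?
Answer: $\frac{82}{3} \approx 27.333$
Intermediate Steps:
$Y{\left(p \right)} = - 6 p^{2}$ ($Y{\left(p \right)} = - 3 p^{2} \cdot 2 = - 3 \cdot 2 p^{2} = - 6 p^{2}$)
$g{\left(A,r \right)} = 3 - r + 5 A$ ($g{\left(A,r \right)} = 3 - \left(r + - A 5\right) = 3 - \left(r - 5 A\right) = 3 + \left(- r + 5 A\right) = 3 - r + 5 A$)
$c{\left(t \right)} = - \frac{17}{3} + \frac{t}{3}$ ($c{\left(t \right)} = -2 + \frac{t - 11}{3} = -2 + \frac{-11 + t}{3} = -2 + \left(- \frac{11}{3} + \frac{t}{3}\right) = - \frac{17}{3} + \frac{t}{3}$)
$c{\left(g{\left(0,Y{\left(-4 \right)} \right)} \right)} m{\left(4 \right)} = \left(- \frac{17}{3} + \frac{3 - - 6 \left(-4\right)^{2} + 5 \cdot 0}{3}\right) 1 = \left(- \frac{17}{3} + \frac{3 - \left(-6\right) 16 + 0}{3}\right) 1 = \left(- \frac{17}{3} + \frac{3 - -96 + 0}{3}\right) 1 = \left(- \frac{17}{3} + \frac{3 + 96 + 0}{3}\right) 1 = \left(- \frac{17}{3} + \frac{1}{3} \cdot 99\right) 1 = \left(- \frac{17}{3} + 33\right) 1 = \frac{82}{3} \cdot 1 = \frac{82}{3}$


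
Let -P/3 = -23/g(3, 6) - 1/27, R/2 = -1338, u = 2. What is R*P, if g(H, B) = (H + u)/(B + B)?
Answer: -6651644/15 ≈ -4.4344e+5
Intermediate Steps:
R = -2676 (R = 2*(-1338) = -2676)
g(H, B) = (2 + H)/(2*B) (g(H, B) = (H + 2)/(B + B) = (2 + H)/((2*B)) = (2 + H)*(1/(2*B)) = (2 + H)/(2*B))
P = 7457/45 (P = -3*(-23*12/(2 + 3) - 1/27) = -3*(-23/((½)*(⅙)*5) - 1*1/27) = -3*(-23/5/12 - 1/27) = -3*(-23*12/5 - 1/27) = -3*(-276/5 - 1/27) = -3*(-7457/135) = 7457/45 ≈ 165.71)
R*P = -2676*7457/45 = -6651644/15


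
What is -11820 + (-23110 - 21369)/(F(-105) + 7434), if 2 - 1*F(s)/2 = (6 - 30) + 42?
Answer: -87536119/7402 ≈ -11826.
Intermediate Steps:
F(s) = -32 (F(s) = 4 - 2*((6 - 30) + 42) = 4 - 2*(-24 + 42) = 4 - 2*18 = 4 - 36 = -32)
-11820 + (-23110 - 21369)/(F(-105) + 7434) = -11820 + (-23110 - 21369)/(-32 + 7434) = -11820 - 44479/7402 = -87536119/7402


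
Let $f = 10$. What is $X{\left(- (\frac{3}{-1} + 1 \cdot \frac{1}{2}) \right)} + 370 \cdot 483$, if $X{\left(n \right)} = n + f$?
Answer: $\frac{357445}{2} \approx 1.7872 \cdot 10^{5}$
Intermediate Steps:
$X{\left(n \right)} = 10 + n$ ($X{\left(n \right)} = n + 10 = 10 + n$)
$X{\left(- (\frac{3}{-1} + 1 \cdot \frac{1}{2}) \right)} + 370 \cdot 483 = \left(10 - \left(\frac{3}{-1} + 1 \cdot \frac{1}{2}\right)\right) + 370 \cdot 483 = \left(10 - \left(3 \left(-1\right) + 1 \cdot \frac{1}{2}\right)\right) + 178710 = \left(10 - \left(-3 + \frac{1}{2}\right)\right) + 178710 = \left(10 - - \frac{5}{2}\right) + 178710 = \left(10 + \frac{5}{2}\right) + 178710 = \frac{25}{2} + 178710 = \frac{357445}{2}$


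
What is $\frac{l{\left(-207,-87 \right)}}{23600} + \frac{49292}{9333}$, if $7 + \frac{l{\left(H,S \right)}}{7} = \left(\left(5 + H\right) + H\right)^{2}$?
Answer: $\frac{6045734447}{110129400} \approx 54.897$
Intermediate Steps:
$l{\left(H,S \right)} = -49 + 7 \left(5 + 2 H\right)^{2}$ ($l{\left(H,S \right)} = -49 + 7 \left(\left(5 + H\right) + H\right)^{2} = -49 + 7 \left(5 + 2 H\right)^{2}$)
$\frac{l{\left(-207,-87 \right)}}{23600} + \frac{49292}{9333} = \frac{-49 + 7 \left(5 + 2 \left(-207\right)\right)^{2}}{23600} + \frac{49292}{9333} = \left(-49 + 7 \left(5 - 414\right)^{2}\right) \frac{1}{23600} + 49292 \cdot \frac{1}{9333} = \left(-49 + 7 \left(-409\right)^{2}\right) \frac{1}{23600} + \frac{49292}{9333} = \left(-49 + 7 \cdot 167281\right) \frac{1}{23600} + \frac{49292}{9333} = \left(-49 + 1170967\right) \frac{1}{23600} + \frac{49292}{9333} = 1170918 \cdot \frac{1}{23600} + \frac{49292}{9333} = \frac{585459}{11800} + \frac{49292}{9333} = \frac{6045734447}{110129400}$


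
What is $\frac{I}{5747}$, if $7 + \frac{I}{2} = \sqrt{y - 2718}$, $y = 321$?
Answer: $- \frac{2}{821} + \frac{2 i \sqrt{2397}}{5747} \approx -0.0024361 + 0.017038 i$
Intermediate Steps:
$I = -14 + 2 i \sqrt{2397}$ ($I = -14 + 2 \sqrt{321 - 2718} = -14 + 2 \sqrt{-2397} = -14 + 2 i \sqrt{2397} \approx -14.0 + 97.918 i$)
$\frac{I}{5747} = \frac{-14 + 2 i \sqrt{2397}}{5747} = \left(-14 + 2 i \sqrt{2397}\right) \frac{1}{5747} = - \frac{2}{821} + \frac{2 i \sqrt{2397}}{5747}$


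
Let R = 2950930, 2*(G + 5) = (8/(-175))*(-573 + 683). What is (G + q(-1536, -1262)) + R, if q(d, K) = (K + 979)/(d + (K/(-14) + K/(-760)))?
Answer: 396765438641881/134454705 ≈ 2.9509e+6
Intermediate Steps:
G = -263/35 (G = -5 + ((8/(-175))*(-573 + 683))/2 = -5 + ((8*(-1/175))*110)/2 = -5 + (-8/175*110)/2 = -5 + (½)*(-176/35) = -5 - 88/35 = -263/35 ≈ -7.5143)
q(d, K) = (979 + K)/(d - 387*K/5320) (q(d, K) = (979 + K)/(d + (K*(-1/14) + K*(-1/760))) = (979 + K)/(d + (-K/14 - K/760)) = (979 + K)/(d - 387*K/5320))
(G + q(-1536, -1262)) + R = (-263/35 + 5320*(979 - 1262)/(-387*(-1262) + 5320*(-1536))) + 2950930 = (-263/35 + 5320*(-283)/(488394 - 8171520)) + 2950930 = (-263/35 + 5320*(-283)/(-7683126)) + 2950930 = (-263/35 + 5320*(-1/7683126)*(-283)) + 2950930 = (-263/35 + 752780/3841563) + 2950930 = -983983769/134454705 + 2950930 = 396765438641881/134454705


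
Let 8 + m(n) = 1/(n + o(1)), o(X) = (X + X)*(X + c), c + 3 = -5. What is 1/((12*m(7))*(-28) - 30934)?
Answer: -1/28198 ≈ -3.5463e-5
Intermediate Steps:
c = -8 (c = -3 - 5 = -8)
o(X) = 2*X*(-8 + X) (o(X) = (X + X)*(X - 8) = (2*X)*(-8 + X) = 2*X*(-8 + X))
m(n) = -8 + 1/(-14 + n) (m(n) = -8 + 1/(n + 2*1*(-8 + 1)) = -8 + 1/(n + 2*1*(-7)) = -8 + 1/(n - 14) = -8 + 1/(-14 + n))
1/((12*m(7))*(-28) - 30934) = 1/((12*((113 - 8*7)/(-14 + 7)))*(-28) - 30934) = 1/((12*((113 - 56)/(-7)))*(-28) - 30934) = 1/((12*(-⅐*57))*(-28) - 30934) = 1/((12*(-57/7))*(-28) - 30934) = 1/(-684/7*(-28) - 30934) = 1/(2736 - 30934) = 1/(-28198) = -1/28198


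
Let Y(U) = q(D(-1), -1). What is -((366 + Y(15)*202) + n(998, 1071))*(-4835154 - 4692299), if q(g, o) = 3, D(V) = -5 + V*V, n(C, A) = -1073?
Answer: -962272753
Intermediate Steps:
D(V) = -5 + V²
Y(U) = 3
-((366 + Y(15)*202) + n(998, 1071))*(-4835154 - 4692299) = -((366 + 3*202) - 1073)*(-4835154 - 4692299) = -((366 + 606) - 1073)*(-9527453) = -(972 - 1073)*(-9527453) = -(-101)*(-9527453) = -1*962272753 = -962272753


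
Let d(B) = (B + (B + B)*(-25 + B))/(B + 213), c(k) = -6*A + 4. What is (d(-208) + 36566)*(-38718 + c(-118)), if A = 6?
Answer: -2166512500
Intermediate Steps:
c(k) = -32 (c(k) = -6*6 + 4 = -36 + 4 = -32)
d(B) = (B + 2*B*(-25 + B))/(213 + B) (d(B) = (B + (2*B)*(-25 + B))/(213 + B) = (B + 2*B*(-25 + B))/(213 + B))
(d(-208) + 36566)*(-38718 + c(-118)) = (-208*(-49 + 2*(-208))/(213 - 208) + 36566)*(-38718 - 32) = (-208*(-49 - 416)/5 + 36566)*(-38750) = (-208*1/5*(-465) + 36566)*(-38750) = (19344 + 36566)*(-38750) = 55910*(-38750) = -2166512500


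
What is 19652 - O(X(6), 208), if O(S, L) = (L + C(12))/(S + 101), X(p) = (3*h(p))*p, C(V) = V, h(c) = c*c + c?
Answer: 16841544/857 ≈ 19652.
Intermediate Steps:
h(c) = c + c² (h(c) = c² + c = c + c²)
X(p) = 3*p²*(1 + p) (X(p) = (3*(p*(1 + p)))*p = (3*p*(1 + p))*p = 3*p²*(1 + p))
O(S, L) = (12 + L)/(101 + S) (O(S, L) = (L + 12)/(S + 101) = (12 + L)/(101 + S))
19652 - O(X(6), 208) = 19652 - (12 + 208)/(101 + 3*6²*(1 + 6)) = 19652 - 220/(101 + 3*36*7) = 19652 - 220/(101 + 756) = 19652 - 220/857 = 16841544/857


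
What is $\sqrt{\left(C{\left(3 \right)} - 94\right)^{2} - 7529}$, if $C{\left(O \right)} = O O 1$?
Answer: $4 i \sqrt{19} \approx 17.436 i$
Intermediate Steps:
$C{\left(O \right)} = O^{2}$ ($C{\left(O \right)} = O^{2} \cdot 1 = O^{2}$)
$\sqrt{\left(C{\left(3 \right)} - 94\right)^{2} - 7529} = \sqrt{\left(3^{2} - 94\right)^{2} - 7529} = \sqrt{\left(9 - 94\right)^{2} - 7529} = \sqrt{\left(-85\right)^{2} - 7529} = \sqrt{7225 - 7529} = \sqrt{-304} = 4 i \sqrt{19}$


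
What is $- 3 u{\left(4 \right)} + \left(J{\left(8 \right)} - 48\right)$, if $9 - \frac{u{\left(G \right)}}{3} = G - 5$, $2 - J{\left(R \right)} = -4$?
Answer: $-132$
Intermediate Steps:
$J{\left(R \right)} = 6$ ($J{\left(R \right)} = 2 - -4 = 2 + 4 = 6$)
$u{\left(G \right)} = 42 - 3 G$ ($u{\left(G \right)} = 27 - 3 \left(G - 5\right) = 27 - 3 \left(-5 + G\right) = 27 - \left(-15 + 3 G\right) = 42 - 3 G$)
$- 3 u{\left(4 \right)} + \left(J{\left(8 \right)} - 48\right) = - 3 \left(42 - 12\right) + \left(6 - 48\right) = \left(-3\right) 30 - 42 = -90 - 42 = -132$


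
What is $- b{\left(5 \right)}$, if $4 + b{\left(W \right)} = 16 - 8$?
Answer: $-4$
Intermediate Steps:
$b{\left(W \right)} = 4$ ($b{\left(W \right)} = -4 + \left(16 - 8\right) = -4 + 8 = 4$)
$- b{\left(5 \right)} = \left(-1\right) 4 = -4$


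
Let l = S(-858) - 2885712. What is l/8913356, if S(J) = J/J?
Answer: -2885711/8913356 ≈ -0.32375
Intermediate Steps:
S(J) = 1
l = -2885711 (l = 1 - 2885712 = -2885711)
l/8913356 = -2885711/8913356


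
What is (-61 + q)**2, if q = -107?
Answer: 28224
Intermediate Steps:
(-61 + q)**2 = (-61 - 107)**2 = (-168)**2 = 28224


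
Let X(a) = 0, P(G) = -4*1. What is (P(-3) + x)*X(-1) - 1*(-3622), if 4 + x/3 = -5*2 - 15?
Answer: 3622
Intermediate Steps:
x = -87 (x = -12 + 3*(-5*2 - 15) = -12 + 3*(-10 - 15) = -12 + 3*(-25) = -12 - 75 = -87)
P(G) = -4
(P(-3) + x)*X(-1) - 1*(-3622) = (-4 - 87)*0 - 1*(-3622) = -91*0 + 3622 = 0 + 3622 = 3622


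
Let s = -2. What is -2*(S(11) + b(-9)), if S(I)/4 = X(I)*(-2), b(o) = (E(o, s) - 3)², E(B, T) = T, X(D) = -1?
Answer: -66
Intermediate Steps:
b(o) = 25 (b(o) = (-2 - 3)² = (-5)² = 25)
S(I) = 8 (S(I) = 4*(-1*(-2)) = 4*2 = 8)
-2*(S(11) + b(-9)) = -2*(8 + 25) = -2*33 = -66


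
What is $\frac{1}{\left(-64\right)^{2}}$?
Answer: $\frac{1}{4096} \approx 0.00024414$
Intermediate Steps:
$\frac{1}{\left(-64\right)^{2}} = \frac{1}{4096}$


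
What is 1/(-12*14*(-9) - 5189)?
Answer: -1/3677 ≈ -0.00027196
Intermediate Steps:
1/(-12*14*(-9) - 5189) = 1/(-168*(-9) - 5189) = 1/(1512 - 5189) = 1/(-3677) = -1/3677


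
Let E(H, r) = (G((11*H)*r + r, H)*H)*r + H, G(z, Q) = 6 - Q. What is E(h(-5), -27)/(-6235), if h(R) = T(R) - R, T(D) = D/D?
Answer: -6/6235 ≈ -0.00096231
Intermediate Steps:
T(D) = 1
h(R) = 1 - R
E(H, r) = H + H*r*(6 - H) (E(H, r) = ((6 - H)*H)*r + H = (H*(6 - H))*r + H = H*r*(6 - H) + H = H + H*r*(6 - H))
E(h(-5), -27)/(-6235) = -(1 - 1*(-5))*(-1 - 27*(-6 + (1 - 1*(-5))))/(-6235) = -(1 + 5)*(-1 - 27*(-6 + (1 + 5)))*(-1/6235) = -1*6*(-1 - 27*(-6 + 6))*(-1/6235) = -1*6*(-1 - 27*0)*(-1/6235) = -1*6*(-1 + 0)*(-1/6235) = -1*6*(-1)*(-1/6235) = 6*(-1/6235) = -6/6235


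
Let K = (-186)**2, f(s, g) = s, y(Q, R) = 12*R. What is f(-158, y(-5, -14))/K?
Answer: -79/17298 ≈ -0.0045670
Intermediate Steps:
K = 34596
f(-158, y(-5, -14))/K = -158/34596 = -158*1/34596 = -79/17298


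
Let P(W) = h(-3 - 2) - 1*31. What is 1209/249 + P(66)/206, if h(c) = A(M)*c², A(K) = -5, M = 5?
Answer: 35035/8549 ≈ 4.0981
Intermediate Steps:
h(c) = -5*c²
P(W) = -156 (P(W) = -5*(-3 - 2)² - 1*31 = -5*(-5)² - 31 = -5*25 - 31 = -125 - 31 = -156)
1209/249 + P(66)/206 = 1209/249 - 156/206 = 1209*(1/249) - 156*1/206 = 403/83 - 78/103 = 35035/8549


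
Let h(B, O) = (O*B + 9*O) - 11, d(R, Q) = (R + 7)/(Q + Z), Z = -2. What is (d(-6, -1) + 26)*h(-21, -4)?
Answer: 2849/3 ≈ 949.67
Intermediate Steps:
d(R, Q) = (7 + R)/(-2 + Q) (d(R, Q) = (R + 7)/(Q - 2) = (7 + R)/(-2 + Q))
h(B, O) = -11 + 9*O + B*O (h(B, O) = (B*O + 9*O) - 11 = (9*O + B*O) - 11 = -11 + 9*O + B*O)
(d(-6, -1) + 26)*h(-21, -4) = ((7 - 6)/(-2 - 1) + 26)*(-11 + 9*(-4) - 21*(-4)) = (1/(-3) + 26)*(-11 - 36 + 84) = (-⅓*1 + 26)*37 = (-⅓ + 26)*37 = (77/3)*37 = 2849/3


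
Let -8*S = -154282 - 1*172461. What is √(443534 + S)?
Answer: √7750030/4 ≈ 695.97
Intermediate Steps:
S = 326743/8 (S = -(-154282 - 1*172461)/8 = -(-154282 - 172461)/8 = -⅛*(-326743) = 326743/8 ≈ 40843.)
√(443534 + S) = √(443534 + 326743/8) = √(3875015/8) = √7750030/4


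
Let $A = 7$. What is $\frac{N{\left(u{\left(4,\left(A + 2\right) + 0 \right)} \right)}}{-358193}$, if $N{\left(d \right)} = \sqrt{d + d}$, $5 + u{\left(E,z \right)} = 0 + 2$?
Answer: $- \frac{i \sqrt{6}}{358193} \approx - 6.8385 \cdot 10^{-6} i$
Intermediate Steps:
$u{\left(E,z \right)} = -3$ ($u{\left(E,z \right)} = -5 + \left(0 + 2\right) = -5 + 2 = -3$)
$N{\left(d \right)} = \sqrt{2} \sqrt{d}$ ($N{\left(d \right)} = \sqrt{2 d} = \sqrt{2} \sqrt{d}$)
$\frac{N{\left(u{\left(4,\left(A + 2\right) + 0 \right)} \right)}}{-358193} = \frac{\sqrt{2} \sqrt{-3}}{-358193} = \sqrt{2} i \sqrt{3} \left(- \frac{1}{358193}\right) = i \sqrt{6} \left(- \frac{1}{358193}\right) = - \frac{i \sqrt{6}}{358193}$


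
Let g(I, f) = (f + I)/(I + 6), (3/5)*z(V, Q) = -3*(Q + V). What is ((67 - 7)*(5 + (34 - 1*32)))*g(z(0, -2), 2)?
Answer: 315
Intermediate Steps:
z(V, Q) = -5*Q - 5*V (z(V, Q) = 5*(-3*(Q + V))/3 = 5*(-3*Q - 3*V)/3 = -5*Q - 5*V)
g(I, f) = (I + f)/(6 + I)
((67 - 7)*(5 + (34 - 1*32)))*g(z(0, -2), 2) = ((67 - 7)*(5 + (34 - 1*32)))*(((-5*(-2) - 5*0) + 2)/(6 + (-5*(-2) - 5*0))) = (60*(5 + (34 - 32)))*(((10 + 0) + 2)/(6 + (10 + 0))) = (60*(5 + 2))*((10 + 2)/(6 + 10)) = (60*7)*(12/16) = 420*((1/16)*12) = 420*(¾) = 315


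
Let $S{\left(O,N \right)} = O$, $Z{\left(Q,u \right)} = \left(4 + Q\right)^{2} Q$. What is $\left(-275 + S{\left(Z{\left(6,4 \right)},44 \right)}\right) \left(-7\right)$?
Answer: $-2275$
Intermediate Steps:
$Z{\left(Q,u \right)} = Q \left(4 + Q\right)^{2}$
$\left(-275 + S{\left(Z{\left(6,4 \right)},44 \right)}\right) \left(-7\right) = \left(-275 + 6 \left(4 + 6\right)^{2}\right) \left(-7\right) = \left(-275 + 6 \cdot 10^{2}\right) \left(-7\right) = \left(-275 + 6 \cdot 100\right) \left(-7\right) = \left(-275 + 600\right) \left(-7\right) = 325 \left(-7\right) = -2275$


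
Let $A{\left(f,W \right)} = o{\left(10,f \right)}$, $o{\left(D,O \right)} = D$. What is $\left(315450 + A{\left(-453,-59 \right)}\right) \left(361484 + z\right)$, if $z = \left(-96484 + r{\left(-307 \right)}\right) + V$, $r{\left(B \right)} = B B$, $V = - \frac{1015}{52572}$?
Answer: $\frac{1489478886576245}{13143} \approx 1.1333 \cdot 10^{11}$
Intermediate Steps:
$V = - \frac{1015}{52572}$ ($V = \left(-1015\right) \frac{1}{52572} = - \frac{1015}{52572} \approx -0.019307$)
$A{\left(f,W \right)} = 10$
$r{\left(B \right)} = B^{2}$
$z = - \frac{117499435}{52572}$ ($z = \left(-96484 + \left(-307\right)^{2}\right) - \frac{1015}{52572} = \left(-96484 + 94249\right) - \frac{1015}{52572} = -2235 - \frac{1015}{52572} = - \frac{117499435}{52572} \approx -2235.0$)
$\left(315450 + A{\left(-453,-59 \right)}\right) \left(361484 + z\right) = \left(315450 + 10\right) \left(361484 - \frac{117499435}{52572}\right) = 315460 \cdot \frac{18886437413}{52572} = \frac{1489478886576245}{13143}$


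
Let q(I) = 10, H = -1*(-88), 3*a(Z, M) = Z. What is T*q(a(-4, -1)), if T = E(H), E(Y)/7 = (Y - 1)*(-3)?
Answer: -18270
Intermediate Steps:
a(Z, M) = Z/3
H = 88
E(Y) = 21 - 21*Y (E(Y) = 7*((Y - 1)*(-3)) = 7*((-1 + Y)*(-3)) = 7*(3 - 3*Y) = 21 - 21*Y)
T = -1827 (T = 21 - 21*88 = 21 - 1848 = -1827)
T*q(a(-4, -1)) = -1827*10 = -18270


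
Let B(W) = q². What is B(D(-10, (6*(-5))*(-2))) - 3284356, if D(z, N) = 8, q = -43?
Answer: -3282507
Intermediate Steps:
B(W) = 1849 (B(W) = (-43)² = 1849)
B(D(-10, (6*(-5))*(-2))) - 3284356 = 1849 - 3284356 = -3282507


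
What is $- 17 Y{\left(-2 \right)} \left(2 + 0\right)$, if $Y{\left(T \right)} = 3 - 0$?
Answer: $-102$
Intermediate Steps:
$Y{\left(T \right)} = 3$ ($Y{\left(T \right)} = 3 + 0 = 3$)
$- 17 Y{\left(-2 \right)} \left(2 + 0\right) = \left(-17\right) 3 \left(2 + 0\right) = \left(-51\right) 2 = -102$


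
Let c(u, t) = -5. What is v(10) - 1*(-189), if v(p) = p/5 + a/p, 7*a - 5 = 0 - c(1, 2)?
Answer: 1338/7 ≈ 191.14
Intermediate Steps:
a = 10/7 (a = 5/7 + (0 - 1*(-5))/7 = 5/7 + (0 + 5)/7 = 5/7 + (⅐)*5 = 5/7 + 5/7 = 10/7 ≈ 1.4286)
v(p) = p/5 + 10/(7*p)
v(10) - 1*(-189) = ((⅕)*10 + (10/7)/10) - 1*(-189) = (2 + (10/7)*(⅒)) + 189 = (2 + ⅐) + 189 = 15/7 + 189 = 1338/7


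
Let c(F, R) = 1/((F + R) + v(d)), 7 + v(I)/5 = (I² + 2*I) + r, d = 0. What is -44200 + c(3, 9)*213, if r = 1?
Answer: -265271/6 ≈ -44212.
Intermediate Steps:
v(I) = -30 + 5*I² + 10*I (v(I) = -35 + 5*((I² + 2*I) + 1) = -35 + 5*(1 + I² + 2*I) = -35 + (5 + 5*I² + 10*I) = -30 + 5*I² + 10*I)
c(F, R) = 1/(-30 + F + R) (c(F, R) = 1/((F + R) + (-30 + 5*0² + 10*0)) = 1/((F + R) + (-30 + 5*0 + 0)) = 1/((F + R) + (-30 + 0 + 0)) = 1/((F + R) - 30) = 1/(-30 + F + R))
-44200 + c(3, 9)*213 = -44200 + 213/(-30 + 3 + 9) = -44200 + 213/(-18) = -44200 - 1/18*213 = -44200 - 71/6 = -265271/6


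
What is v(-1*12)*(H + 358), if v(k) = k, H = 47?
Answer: -4860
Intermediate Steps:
v(-1*12)*(H + 358) = (-1*12)*(47 + 358) = -12*405 = -4860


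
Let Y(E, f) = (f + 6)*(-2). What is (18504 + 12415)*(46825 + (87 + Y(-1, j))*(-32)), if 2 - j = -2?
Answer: 1381491839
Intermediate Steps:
j = 4 (j = 2 - 1*(-2) = 2 + 2 = 4)
Y(E, f) = -12 - 2*f (Y(E, f) = (6 + f)*(-2) = -12 - 2*f)
(18504 + 12415)*(46825 + (87 + Y(-1, j))*(-32)) = (18504 + 12415)*(46825 + (87 + (-12 - 2*4))*(-32)) = 30919*(46825 + (87 + (-12 - 8))*(-32)) = 30919*(46825 + (87 - 20)*(-32)) = 30919*(46825 + 67*(-32)) = 30919*(46825 - 2144) = 30919*44681 = 1381491839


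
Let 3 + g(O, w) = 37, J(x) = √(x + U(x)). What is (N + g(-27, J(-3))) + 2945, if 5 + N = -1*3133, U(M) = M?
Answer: -159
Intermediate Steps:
N = -3138 (N = -5 - 1*3133 = -5 - 3133 = -3138)
J(x) = √2*√x (J(x) = √(x + x) = √(2*x) = √2*√x)
g(O, w) = 34 (g(O, w) = -3 + 37 = 34)
(N + g(-27, J(-3))) + 2945 = (-3138 + 34) + 2945 = -3104 + 2945 = -159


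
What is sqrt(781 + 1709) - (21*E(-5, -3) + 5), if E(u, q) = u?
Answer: 100 + sqrt(2490) ≈ 149.90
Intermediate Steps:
sqrt(781 + 1709) - (21*E(-5, -3) + 5) = sqrt(781 + 1709) - (21*(-5) + 5) = sqrt(2490) - (-105 + 5) = sqrt(2490) - 1*(-100) = sqrt(2490) + 100 = 100 + sqrt(2490)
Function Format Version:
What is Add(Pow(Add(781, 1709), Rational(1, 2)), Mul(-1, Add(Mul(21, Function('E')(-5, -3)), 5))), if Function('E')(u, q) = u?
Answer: Add(100, Pow(2490, Rational(1, 2))) ≈ 149.90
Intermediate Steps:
Add(Pow(Add(781, 1709), Rational(1, 2)), Mul(-1, Add(Mul(21, Function('E')(-5, -3)), 5))) = Add(Pow(Add(781, 1709), Rational(1, 2)), Mul(-1, Add(Mul(21, -5), 5))) = Add(Pow(2490, Rational(1, 2)), Mul(-1, Add(-105, 5))) = Add(Pow(2490, Rational(1, 2)), Mul(-1, -100)) = Add(Pow(2490, Rational(1, 2)), 100) = Add(100, Pow(2490, Rational(1, 2)))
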